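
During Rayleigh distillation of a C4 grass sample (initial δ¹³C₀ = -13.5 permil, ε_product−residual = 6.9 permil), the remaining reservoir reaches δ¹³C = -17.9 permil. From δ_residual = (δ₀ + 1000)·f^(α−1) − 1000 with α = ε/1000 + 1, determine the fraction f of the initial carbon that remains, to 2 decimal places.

0.52

α − 1 = ε/1000 = 0.0069
(δ_res + 1000)/(δ₀ + 1000) = (-17.9 + 1000)/(-13.5 + 1000) = 982.1/986.5 = 0.995540
f = 0.995540^(1/0.0069) = exp(ln(0.995540)/0.0069) = exp(-0.00447/0.0069)
f = exp(-0.6479) = 0.5232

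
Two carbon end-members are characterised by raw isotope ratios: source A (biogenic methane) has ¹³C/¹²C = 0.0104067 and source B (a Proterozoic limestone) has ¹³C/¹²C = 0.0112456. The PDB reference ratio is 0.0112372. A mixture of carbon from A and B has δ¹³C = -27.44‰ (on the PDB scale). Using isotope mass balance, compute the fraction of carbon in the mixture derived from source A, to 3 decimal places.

δ_A = (0.0104067/0.0112372 − 1)×1000 = (0.926094 − 1)×1000 = -73.906‰
δ_B = (0.0112456/0.0112372 − 1)×1000 = (1.000748 − 1)×1000 = 0.748‰
f_A = (δ_mix − δ_B)/(δ_A − δ_B) = (-27.44 − (0.748))/(-73.906 − (0.748))
f_A = -28.188 / -74.654 = 0.3776

0.378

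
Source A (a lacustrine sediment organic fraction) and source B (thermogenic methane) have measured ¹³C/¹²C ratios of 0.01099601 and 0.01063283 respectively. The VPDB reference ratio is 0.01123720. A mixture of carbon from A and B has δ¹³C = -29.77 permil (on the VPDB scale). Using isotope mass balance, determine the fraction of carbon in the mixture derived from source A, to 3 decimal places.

0.743

δ_A = (0.01099601/0.01123720 − 1)×1000 = (0.978536 − 1)×1000 = -21.464 permil
δ_B = (0.01063283/0.01123720 − 1)×1000 = (0.946217 − 1)×1000 = -53.783 permil
f_A = (δ_mix − δ_B)/(δ_A − δ_B) = (-29.77 − (-53.783))/(-21.464 − (-53.783))
f_A = 24.013 / 32.319 = 0.7430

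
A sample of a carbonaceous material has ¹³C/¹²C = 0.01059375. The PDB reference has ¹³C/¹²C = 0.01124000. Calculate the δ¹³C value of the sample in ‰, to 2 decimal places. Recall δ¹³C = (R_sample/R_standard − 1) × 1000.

δ¹³C = (R_sample / R_standard − 1) × 1000
R_sample / R_standard = 0.01059375 / 0.01124000 = 0.942504
δ¹³C = (0.942504 − 1) × 1000 = -57.496‰

-57.50‰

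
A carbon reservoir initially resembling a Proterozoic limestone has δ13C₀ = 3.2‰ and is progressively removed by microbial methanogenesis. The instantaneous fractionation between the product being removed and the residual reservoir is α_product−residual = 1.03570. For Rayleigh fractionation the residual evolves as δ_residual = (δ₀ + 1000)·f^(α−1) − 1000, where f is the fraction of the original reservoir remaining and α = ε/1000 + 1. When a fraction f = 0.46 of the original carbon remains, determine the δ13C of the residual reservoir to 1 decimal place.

-24.2‰

Rayleigh residual: δ_res = (δ₀ + 1000)·f^(α−1) − 1000
α − 1 = 0.03570
f^(α−1) = 0.46^(0.03570) = 0.972659
δ_res = (3.2 + 1000) × 0.972659 − 1000 = 975.771 − 1000 = -24.23‰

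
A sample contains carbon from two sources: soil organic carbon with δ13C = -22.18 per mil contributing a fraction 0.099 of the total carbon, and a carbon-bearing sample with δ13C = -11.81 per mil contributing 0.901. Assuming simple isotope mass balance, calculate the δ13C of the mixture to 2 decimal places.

-12.84 per mil

δ_mix = f_A·δ_A + f_B·δ_B
δ_mix = 0.099 × (-22.18) + 0.901 × (-11.81)
δ_mix = -2.196 + -10.641 = -12.837 per mil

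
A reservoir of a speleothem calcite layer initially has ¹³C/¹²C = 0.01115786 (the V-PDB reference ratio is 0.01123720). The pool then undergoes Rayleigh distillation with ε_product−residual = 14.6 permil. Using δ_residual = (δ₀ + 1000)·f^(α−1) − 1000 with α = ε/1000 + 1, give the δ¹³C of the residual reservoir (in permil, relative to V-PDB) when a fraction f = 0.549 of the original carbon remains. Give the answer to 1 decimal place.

δ₀ = (0.01115786/0.01123720 − 1)×1000 = (0.992940 − 1)×1000 = -7.060 permil
α − 1 = ε/1000 = 0.0146
f^(α−1) = 0.549^(0.0146) = 0.991283
δ_res = (-7.060 + 1000) × 0.991283 − 1000 = 984.284 − 1000 = -15.72 permil

-15.7 permil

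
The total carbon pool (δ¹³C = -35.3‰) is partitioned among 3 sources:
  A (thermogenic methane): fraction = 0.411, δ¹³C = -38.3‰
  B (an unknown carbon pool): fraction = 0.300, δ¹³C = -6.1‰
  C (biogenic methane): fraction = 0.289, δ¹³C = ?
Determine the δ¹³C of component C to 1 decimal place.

Isotope mass balance: δ_bulk = Σ fᵢ·δᵢ.
-35.3 = 0.411×(-38.3) + 0.300×(-6.1) + 0.289×δ_C
0.289·δ_C = -35.3 − (-17.571) = -17.729
δ_C = -17.729 / 0.289 = -61.34‰

-61.3‰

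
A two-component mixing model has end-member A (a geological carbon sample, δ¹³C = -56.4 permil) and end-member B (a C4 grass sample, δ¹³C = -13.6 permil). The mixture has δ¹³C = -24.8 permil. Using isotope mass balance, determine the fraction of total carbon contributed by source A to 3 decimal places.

0.262

δ_mix = f_A·δ_A + (1 − f_A)·δ_B  ⇒  f_A = (δ_mix − δ_B)/(δ_A − δ_B)
f_A = (-24.8 − (-13.6)) / (-56.4 − (-13.6))
f_A = -11.2 / -42.8 = 0.2617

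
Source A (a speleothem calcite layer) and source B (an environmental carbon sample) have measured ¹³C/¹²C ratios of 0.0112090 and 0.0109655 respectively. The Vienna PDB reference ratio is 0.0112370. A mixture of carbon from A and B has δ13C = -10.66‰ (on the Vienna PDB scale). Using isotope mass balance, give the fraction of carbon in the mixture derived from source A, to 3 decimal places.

δ_A = (0.0112090/0.0112370 − 1)×1000 = (0.997508 − 1)×1000 = -2.492‰
δ_B = (0.0109655/0.0112370 − 1)×1000 = (0.975839 − 1)×1000 = -24.161‰
f_A = (δ_mix − δ_B)/(δ_A − δ_B) = (-10.66 − (-24.161))/(-2.492 − (-24.161))
f_A = 13.501 / 21.669 = 0.6231

0.623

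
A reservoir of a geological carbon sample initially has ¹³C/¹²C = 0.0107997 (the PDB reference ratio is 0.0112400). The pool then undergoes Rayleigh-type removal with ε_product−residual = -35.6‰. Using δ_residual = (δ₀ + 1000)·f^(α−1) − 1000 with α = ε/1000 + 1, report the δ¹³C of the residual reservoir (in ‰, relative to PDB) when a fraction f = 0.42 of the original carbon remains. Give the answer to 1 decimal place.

δ₀ = (0.0107997/0.0112400 − 1)×1000 = (0.960827 − 1)×1000 = -39.173‰
α − 1 = ε/1000 = -0.0356
f^(α−1) = 0.42^(-0.0356) = 1.031365
δ_res = (-39.173 + 1000) × 1.031365 − 1000 = 990.964 − 1000 = -9.04‰

-9.0‰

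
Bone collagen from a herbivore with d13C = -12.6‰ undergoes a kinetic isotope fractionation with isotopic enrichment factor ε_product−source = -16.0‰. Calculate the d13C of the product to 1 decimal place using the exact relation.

To first order, δ_product ≈ δ_source + ε = -28.6‰.
Exactly, δ_product = (δ_source + 1000)·(ε/1000 + 1) − 1000.
δ_product = (-12.6 + 1000) × (-16.0/1000 + 1) − 1000
δ_product = -28.40‰

-28.4‰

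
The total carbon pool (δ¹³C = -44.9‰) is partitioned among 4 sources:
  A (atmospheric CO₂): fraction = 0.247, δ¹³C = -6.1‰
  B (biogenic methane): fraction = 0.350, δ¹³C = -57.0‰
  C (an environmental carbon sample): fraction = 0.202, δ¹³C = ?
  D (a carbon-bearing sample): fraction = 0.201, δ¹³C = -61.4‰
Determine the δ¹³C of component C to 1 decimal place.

-55.0‰

Isotope mass balance: δ_bulk = Σ fᵢ·δᵢ.
-44.9 = 0.247×(-6.1) + 0.350×(-57.0) + 0.202×δ_C + 0.201×(-61.4)
0.202·δ_C = -44.9 − (-33.798) = -11.102
δ_C = -11.102 / 0.202 = -54.96‰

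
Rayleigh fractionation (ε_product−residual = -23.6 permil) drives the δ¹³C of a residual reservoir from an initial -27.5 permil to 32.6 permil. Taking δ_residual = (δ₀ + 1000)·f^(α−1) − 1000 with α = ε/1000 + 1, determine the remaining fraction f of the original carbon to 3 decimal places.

0.079

α − 1 = ε/1000 = -0.0236
(δ_res + 1000)/(δ₀ + 1000) = (32.6 + 1000)/(-27.5 + 1000) = 1032.6/972.5 = 1.061799
f = 1.061799^(1/-0.0236) = exp(ln(1.061799)/-0.0236) = exp(0.05997/-0.0236)
f = exp(-2.5409) = 0.0788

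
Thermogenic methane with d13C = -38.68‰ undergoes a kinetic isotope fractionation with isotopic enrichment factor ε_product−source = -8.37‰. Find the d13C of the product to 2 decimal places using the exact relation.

-46.73‰

Exactly, δ_product = (δ_source + 1000)·(ε/1000 + 1) − 1000.
δ_product = (-38.68 + 1000) × (-8.37/1000 + 1) − 1000
δ_product = -46.726‰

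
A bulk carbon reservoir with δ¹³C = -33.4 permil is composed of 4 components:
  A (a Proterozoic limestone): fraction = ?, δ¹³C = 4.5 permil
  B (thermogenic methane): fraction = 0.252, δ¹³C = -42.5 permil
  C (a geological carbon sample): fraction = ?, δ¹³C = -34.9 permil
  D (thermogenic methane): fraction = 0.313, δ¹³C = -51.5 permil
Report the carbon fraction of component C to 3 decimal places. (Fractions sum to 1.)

0.216

Let f_C and f_A be the unknown fractions; fractions sum to 1 so f_C + f_A = 0.435.
Mass balance: Σ fᵢ·δᵢ = δ_bulk ⇒ f_C·(-34.9) + f_A·(4.5) = -33.4 − (-26.829) = -6.570
Substitute f_A = 0.435 − f_C:
f_C·(-34.9 − 4.5) = -6.570 − 0.435×(4.5) = -8.528
f_C = -8.528 / -39.4 = 0.2164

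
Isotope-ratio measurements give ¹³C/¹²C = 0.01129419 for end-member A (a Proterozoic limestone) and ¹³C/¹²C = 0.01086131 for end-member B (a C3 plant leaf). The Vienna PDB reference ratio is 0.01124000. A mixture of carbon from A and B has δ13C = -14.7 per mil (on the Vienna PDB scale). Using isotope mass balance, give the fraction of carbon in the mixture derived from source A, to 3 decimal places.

0.493

δ_A = (0.01129419/0.01124000 − 1)×1000 = (1.004821 − 1)×1000 = 4.821 per mil
δ_B = (0.01086131/0.01124000 − 1)×1000 = (0.966309 − 1)×1000 = -33.691 per mil
f_A = (δ_mix − δ_B)/(δ_A − δ_B) = (-14.7 − (-33.691))/(4.821 − (-33.691))
f_A = 18.991 / 38.512 = 0.4931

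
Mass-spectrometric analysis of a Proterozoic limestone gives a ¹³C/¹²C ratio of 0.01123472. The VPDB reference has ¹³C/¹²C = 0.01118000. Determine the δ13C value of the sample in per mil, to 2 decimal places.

δ13C = (R_sample / R_standard − 1) × 1000
R_sample / R_standard = 0.01123472 / 0.01118000 = 1.004894
δ13C = (1.004894 − 1) × 1000 = 4.894 per mil

4.89 per mil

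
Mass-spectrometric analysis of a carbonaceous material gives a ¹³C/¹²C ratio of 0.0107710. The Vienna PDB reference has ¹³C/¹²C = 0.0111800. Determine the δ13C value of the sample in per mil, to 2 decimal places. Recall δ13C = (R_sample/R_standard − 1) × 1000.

δ13C = (R_sample / R_standard − 1) × 1000
R_sample / R_standard = 0.0107710 / 0.0111800 = 0.963417
δ13C = (0.963417 − 1) × 1000 = -36.583 per mil

-36.58 per mil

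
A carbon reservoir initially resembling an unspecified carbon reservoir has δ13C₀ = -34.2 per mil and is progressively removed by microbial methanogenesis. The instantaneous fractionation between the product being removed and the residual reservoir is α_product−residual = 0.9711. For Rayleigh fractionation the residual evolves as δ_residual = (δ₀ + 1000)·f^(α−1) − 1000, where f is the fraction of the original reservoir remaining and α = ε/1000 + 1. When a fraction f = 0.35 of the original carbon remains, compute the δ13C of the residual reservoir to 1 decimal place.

Rayleigh residual: δ_res = (δ₀ + 1000)·f^(α−1) − 1000
α − 1 = -0.02890
f^(α−1) = 0.35^(-0.02890) = 1.030805
δ_res = (-34.2 + 1000) × 1.030805 − 1000 = 995.551 − 1000 = -4.45 per mil

-4.4 per mil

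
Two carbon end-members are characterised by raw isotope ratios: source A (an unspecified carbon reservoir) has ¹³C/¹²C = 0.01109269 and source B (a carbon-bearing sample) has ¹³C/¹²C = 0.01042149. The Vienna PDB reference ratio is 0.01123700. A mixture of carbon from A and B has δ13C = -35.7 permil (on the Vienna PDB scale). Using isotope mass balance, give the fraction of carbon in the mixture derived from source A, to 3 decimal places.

δ_A = (0.01109269/0.01123700 − 1)×1000 = (0.987158 − 1)×1000 = -12.842 permil
δ_B = (0.01042149/0.01123700 − 1)×1000 = (0.927426 − 1)×1000 = -72.574 permil
f_A = (δ_mix − δ_B)/(δ_A − δ_B) = (-35.7 − (-72.574))/(-12.842 − (-72.574))
f_A = 36.874 / 59.731 = 0.6173

0.617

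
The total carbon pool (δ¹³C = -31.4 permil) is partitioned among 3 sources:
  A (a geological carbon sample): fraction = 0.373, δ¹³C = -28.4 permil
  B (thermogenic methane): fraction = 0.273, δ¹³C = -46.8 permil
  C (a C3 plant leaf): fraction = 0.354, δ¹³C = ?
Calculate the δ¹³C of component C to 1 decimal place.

-22.7 permil

Isotope mass balance: δ_bulk = Σ fᵢ·δᵢ.
-31.4 = 0.373×(-28.4) + 0.273×(-46.8) + 0.354×δ_C
0.354·δ_C = -31.4 − (-23.370) = -8.030
δ_C = -8.030 / 0.354 = -22.68 permil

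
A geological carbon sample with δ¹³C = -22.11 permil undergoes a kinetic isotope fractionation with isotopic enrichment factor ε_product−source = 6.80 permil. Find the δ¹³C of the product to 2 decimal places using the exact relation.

-15.46 permil

Exactly, δ_product = (δ_source + 1000)·(ε/1000 + 1) − 1000.
δ_product = (-22.11 + 1000) × (6.80/1000 + 1) − 1000
δ_product = -15.460 permil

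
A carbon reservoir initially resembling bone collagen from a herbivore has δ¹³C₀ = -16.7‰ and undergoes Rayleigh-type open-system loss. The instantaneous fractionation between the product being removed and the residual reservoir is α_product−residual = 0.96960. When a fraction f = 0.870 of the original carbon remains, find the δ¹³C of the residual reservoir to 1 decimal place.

-12.5‰

Rayleigh residual: δ_res = (δ₀ + 1000)·f^(α−1) − 1000
α − 1 = -0.03040
f^(α−1) = 0.870^(-0.03040) = 1.004243
δ_res = (-16.7 + 1000) × 1.004243 − 1000 = 987.472 − 1000 = -12.53‰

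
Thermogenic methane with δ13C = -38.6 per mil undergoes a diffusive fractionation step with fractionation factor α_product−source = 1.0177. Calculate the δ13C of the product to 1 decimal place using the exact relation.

δ_product = (δ_source + 1000)·α − 1000
δ_product = (-38.6 + 1000) × 1.0177 − 1000
δ_product = 978.417 − 1000 = -21.58 per mil

-21.6 per mil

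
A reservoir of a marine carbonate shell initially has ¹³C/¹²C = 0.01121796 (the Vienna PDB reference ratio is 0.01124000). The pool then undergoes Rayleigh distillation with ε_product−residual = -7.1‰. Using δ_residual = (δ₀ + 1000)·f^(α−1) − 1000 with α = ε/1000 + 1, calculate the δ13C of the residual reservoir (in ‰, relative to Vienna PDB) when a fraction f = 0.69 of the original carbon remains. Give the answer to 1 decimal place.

δ₀ = (0.01121796/0.01124000 − 1)×1000 = (0.998039 − 1)×1000 = -1.961‰
α − 1 = ε/1000 = -0.0071
f^(α−1) = 0.69^(-0.0071) = 1.002638
δ_res = (-1.961 + 1000) × 1.002638 − 1000 = 1000.672 − 1000 = 0.67‰

0.7‰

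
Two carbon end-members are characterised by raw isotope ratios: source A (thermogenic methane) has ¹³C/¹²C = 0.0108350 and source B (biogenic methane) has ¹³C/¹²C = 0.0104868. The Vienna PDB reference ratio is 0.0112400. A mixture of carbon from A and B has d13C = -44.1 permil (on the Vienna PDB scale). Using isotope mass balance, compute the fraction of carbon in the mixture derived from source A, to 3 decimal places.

δ_A = (0.0108350/0.0112400 − 1)×1000 = (0.963968 − 1)×1000 = -36.032 permil
δ_B = (0.0104868/0.0112400 − 1)×1000 = (0.932989 − 1)×1000 = -67.011 permil
f_A = (δ_mix − δ_B)/(δ_A − δ_B) = (-44.1 − (-67.011))/(-36.032 − (-67.011))
f_A = 22.911 / 30.979 = 0.7396

0.740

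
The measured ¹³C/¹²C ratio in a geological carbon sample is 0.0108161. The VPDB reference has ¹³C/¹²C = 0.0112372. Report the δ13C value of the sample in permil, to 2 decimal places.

δ13C = (R_sample / R_standard − 1) × 1000
R_sample / R_standard = 0.0108161 / 0.0112372 = 0.962526
δ13C = (0.962526 − 1) × 1000 = -37.474 permil

-37.47 permil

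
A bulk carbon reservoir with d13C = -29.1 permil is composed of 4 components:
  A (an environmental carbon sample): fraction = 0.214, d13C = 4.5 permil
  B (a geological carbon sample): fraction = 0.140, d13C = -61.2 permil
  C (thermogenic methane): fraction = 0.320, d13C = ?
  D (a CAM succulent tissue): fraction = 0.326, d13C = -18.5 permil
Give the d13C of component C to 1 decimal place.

-48.3 permil

Isotope mass balance: δ_bulk = Σ fᵢ·δᵢ.
-29.1 = 0.214×(4.5) + 0.140×(-61.2) + 0.320×δ_C + 0.326×(-18.5)
0.320·δ_C = -29.1 − (-13.636) = -15.464
δ_C = -15.464 / 0.320 = -48.32 permil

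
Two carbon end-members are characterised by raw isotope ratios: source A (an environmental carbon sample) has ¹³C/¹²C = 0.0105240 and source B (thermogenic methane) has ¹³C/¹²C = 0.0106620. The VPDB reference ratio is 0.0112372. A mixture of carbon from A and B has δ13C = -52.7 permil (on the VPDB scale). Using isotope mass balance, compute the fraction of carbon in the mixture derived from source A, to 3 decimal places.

0.123

δ_A = (0.0105240/0.0112372 − 1)×1000 = (0.936532 − 1)×1000 = -63.468 permil
δ_B = (0.0106620/0.0112372 − 1)×1000 = (0.948813 − 1)×1000 = -51.187 permil
f_A = (δ_mix − δ_B)/(δ_A − δ_B) = (-52.7 − (-51.187))/(-63.468 − (-51.187))
f_A = -1.513 / -12.281 = 0.1232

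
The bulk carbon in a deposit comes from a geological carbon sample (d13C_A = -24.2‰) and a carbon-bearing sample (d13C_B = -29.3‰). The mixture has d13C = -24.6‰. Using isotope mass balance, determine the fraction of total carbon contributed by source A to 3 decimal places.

δ_mix = f_A·δ_A + (1 − f_A)·δ_B  ⇒  f_A = (δ_mix − δ_B)/(δ_A − δ_B)
f_A = (-24.6 − (-29.3)) / (-24.2 − (-29.3))
f_A = 4.7 / 5.1 = 0.9216

0.922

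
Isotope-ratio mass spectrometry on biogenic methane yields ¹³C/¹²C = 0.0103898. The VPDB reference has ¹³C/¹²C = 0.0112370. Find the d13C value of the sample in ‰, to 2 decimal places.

-75.39‰

d13C = (R_sample / R_standard − 1) × 1000
R_sample / R_standard = 0.0103898 / 0.0112370 = 0.924606
d13C = (0.924606 − 1) × 1000 = -75.394‰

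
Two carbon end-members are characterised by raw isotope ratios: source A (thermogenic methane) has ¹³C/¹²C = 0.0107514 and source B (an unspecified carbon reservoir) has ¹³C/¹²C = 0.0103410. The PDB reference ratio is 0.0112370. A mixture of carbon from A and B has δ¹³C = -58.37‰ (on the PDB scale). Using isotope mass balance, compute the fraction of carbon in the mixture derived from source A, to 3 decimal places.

0.585

δ_A = (0.0107514/0.0112370 − 1)×1000 = (0.956786 − 1)×1000 = -43.214‰
δ_B = (0.0103410/0.0112370 − 1)×1000 = (0.920263 − 1)×1000 = -79.737‰
f_A = (δ_mix − δ_B)/(δ_A − δ_B) = (-58.37 − (-79.737))/(-43.214 − (-79.737))
f_A = 21.367 / 36.522 = 0.5850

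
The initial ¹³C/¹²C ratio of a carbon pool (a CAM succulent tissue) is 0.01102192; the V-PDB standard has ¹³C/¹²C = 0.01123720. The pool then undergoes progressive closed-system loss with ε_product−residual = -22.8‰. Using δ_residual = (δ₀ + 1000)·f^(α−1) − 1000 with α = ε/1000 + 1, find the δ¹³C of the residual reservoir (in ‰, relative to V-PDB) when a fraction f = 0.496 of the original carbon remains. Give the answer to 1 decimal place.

δ₀ = (0.01102192/0.01123720 − 1)×1000 = (0.980842 − 1)×1000 = -19.158‰
α − 1 = ε/1000 = -0.0228
f^(α−1) = 0.496^(-0.0228) = 1.016115
δ_res = (-19.158 + 1000) × 1.016115 − 1000 = 996.649 − 1000 = -3.35‰

-3.4‰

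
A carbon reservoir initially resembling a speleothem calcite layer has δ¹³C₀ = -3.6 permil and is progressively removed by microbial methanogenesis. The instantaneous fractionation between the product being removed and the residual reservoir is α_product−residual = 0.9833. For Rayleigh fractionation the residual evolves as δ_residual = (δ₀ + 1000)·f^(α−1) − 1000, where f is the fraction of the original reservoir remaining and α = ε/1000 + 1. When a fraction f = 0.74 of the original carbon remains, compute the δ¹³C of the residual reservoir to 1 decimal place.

1.4 permil

Rayleigh residual: δ_res = (δ₀ + 1000)·f^(α−1) − 1000
α − 1 = -0.01670
f^(α−1) = 0.74^(-0.01670) = 1.005041
δ_res = (-3.6 + 1000) × 1.005041 − 1000 = 1001.423 − 1000 = 1.42 permil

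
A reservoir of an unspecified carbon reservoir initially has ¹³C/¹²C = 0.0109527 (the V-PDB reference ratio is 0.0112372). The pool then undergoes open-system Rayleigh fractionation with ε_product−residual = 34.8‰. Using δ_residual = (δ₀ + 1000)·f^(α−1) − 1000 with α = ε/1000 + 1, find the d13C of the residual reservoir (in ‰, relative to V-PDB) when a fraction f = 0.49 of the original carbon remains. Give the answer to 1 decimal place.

δ₀ = (0.0109527/0.0112372 − 1)×1000 = (0.974682 − 1)×1000 = -25.318‰
α − 1 = ε/1000 = 0.0348
f^(α−1) = 0.49^(0.0348) = 0.975481
δ_res = (-25.318 + 1000) × 0.975481 − 1000 = 950.784 − 1000 = -49.22‰

-49.2‰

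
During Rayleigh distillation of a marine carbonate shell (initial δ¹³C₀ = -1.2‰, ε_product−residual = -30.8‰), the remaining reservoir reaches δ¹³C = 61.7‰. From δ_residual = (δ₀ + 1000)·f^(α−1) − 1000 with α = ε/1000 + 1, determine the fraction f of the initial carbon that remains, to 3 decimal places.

0.138

α − 1 = ε/1000 = -0.0308
(δ_res + 1000)/(δ₀ + 1000) = (61.7 + 1000)/(-1.2 + 1000) = 1061.7/998.8 = 1.062976
f = 1.062976^(1/-0.0308) = exp(ln(1.062976)/-0.0308) = exp(0.06107/-0.0308)
f = exp(-1.9829) = 0.1377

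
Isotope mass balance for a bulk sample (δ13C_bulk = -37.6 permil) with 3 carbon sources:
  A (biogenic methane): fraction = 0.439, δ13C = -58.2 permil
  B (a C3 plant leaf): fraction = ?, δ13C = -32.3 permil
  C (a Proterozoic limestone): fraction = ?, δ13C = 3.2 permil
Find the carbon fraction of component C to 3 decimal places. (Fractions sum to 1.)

0.171

Let f_C and f_B be the unknown fractions; fractions sum to 1 so f_C + f_B = 0.561.
Mass balance: Σ fᵢ·δᵢ = δ_bulk ⇒ f_C·(3.2) + f_B·(-32.3) = -37.6 − (-25.550) = -12.050
Substitute f_B = 0.561 − f_C:
f_C·(3.2 − -32.3) = -12.050 − 0.561×(-32.3) = 6.070
f_C = 6.070 / 35.5 = 0.1710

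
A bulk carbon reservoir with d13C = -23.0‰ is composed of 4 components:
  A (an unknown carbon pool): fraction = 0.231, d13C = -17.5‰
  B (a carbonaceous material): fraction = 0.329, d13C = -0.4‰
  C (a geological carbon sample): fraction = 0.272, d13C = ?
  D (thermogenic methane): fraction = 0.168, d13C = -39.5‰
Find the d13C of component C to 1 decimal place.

-44.8‰

Isotope mass balance: δ_bulk = Σ fᵢ·δᵢ.
-23.0 = 0.231×(-17.5) + 0.329×(-0.4) + 0.272×δ_C + 0.168×(-39.5)
0.272·δ_C = -23.0 − (-10.810) = -12.190
δ_C = -12.190 / 0.272 = -44.82‰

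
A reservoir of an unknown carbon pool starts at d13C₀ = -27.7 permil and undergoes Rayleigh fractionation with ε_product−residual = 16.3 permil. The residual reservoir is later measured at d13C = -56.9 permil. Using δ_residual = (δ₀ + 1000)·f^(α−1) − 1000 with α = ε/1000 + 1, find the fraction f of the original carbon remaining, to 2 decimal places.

0.15

α − 1 = ε/1000 = 0.0163
(δ_res + 1000)/(δ₀ + 1000) = (-56.9 + 1000)/(-27.7 + 1000) = 943.1/972.3 = 0.969968
f = 0.969968^(1/0.0163) = exp(ln(0.969968)/0.0163) = exp(-0.03049/0.0163)
f = exp(-1.8707) = 0.1540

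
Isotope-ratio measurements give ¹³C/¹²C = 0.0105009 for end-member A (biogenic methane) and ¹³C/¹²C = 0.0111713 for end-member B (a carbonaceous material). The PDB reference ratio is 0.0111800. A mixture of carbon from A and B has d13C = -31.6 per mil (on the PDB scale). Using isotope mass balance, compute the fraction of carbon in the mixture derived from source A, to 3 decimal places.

0.514

δ_A = (0.0105009/0.0111800 − 1)×1000 = (0.939258 − 1)×1000 = -60.742 per mil
δ_B = (0.0111713/0.0111800 − 1)×1000 = (0.999222 − 1)×1000 = -0.778 per mil
f_A = (δ_mix − δ_B)/(δ_A − δ_B) = (-31.6 − (-0.778))/(-60.742 − (-0.778))
f_A = -30.822 / -59.964 = 0.5140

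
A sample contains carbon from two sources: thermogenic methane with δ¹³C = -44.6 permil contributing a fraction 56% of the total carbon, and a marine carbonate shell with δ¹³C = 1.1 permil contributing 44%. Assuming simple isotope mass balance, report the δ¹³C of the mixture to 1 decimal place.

-24.5 permil

δ_mix = f_A·δ_A + f_B·δ_B
δ_mix = 0.56 × (-44.6) + 0.44 × (1.1)
δ_mix = -24.98 + 0.48 = -24.49 permil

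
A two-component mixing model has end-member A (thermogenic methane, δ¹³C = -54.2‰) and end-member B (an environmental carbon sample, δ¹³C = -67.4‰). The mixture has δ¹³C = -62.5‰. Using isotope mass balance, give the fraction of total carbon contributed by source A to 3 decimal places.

0.371

δ_mix = f_A·δ_A + (1 − f_A)·δ_B  ⇒  f_A = (δ_mix − δ_B)/(δ_A − δ_B)
f_A = (-62.5 − (-67.4)) / (-54.2 − (-67.4))
f_A = 4.9 / 13.2 = 0.3712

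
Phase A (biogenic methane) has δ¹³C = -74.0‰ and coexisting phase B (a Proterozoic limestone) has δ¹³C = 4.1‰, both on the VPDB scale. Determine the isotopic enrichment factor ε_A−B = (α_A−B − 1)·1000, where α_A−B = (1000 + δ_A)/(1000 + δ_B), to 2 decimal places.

α_A−B = (1000 + -74.0) / (1000 + 4.1) = 926.0 / 1004.1 = 0.922219
ε_A−B = (0.922219 − 1) × 1000 = -77.781‰
(The approximation ε ≈ δ_A − δ_B would give -78.1‰.)

-77.78‰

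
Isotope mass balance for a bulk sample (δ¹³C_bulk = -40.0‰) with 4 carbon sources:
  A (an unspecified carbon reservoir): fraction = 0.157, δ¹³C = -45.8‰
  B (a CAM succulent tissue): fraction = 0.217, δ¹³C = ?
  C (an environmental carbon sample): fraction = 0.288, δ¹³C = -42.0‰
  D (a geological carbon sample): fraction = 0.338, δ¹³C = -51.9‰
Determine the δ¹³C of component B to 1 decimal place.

Isotope mass balance: δ_bulk = Σ fᵢ·δᵢ.
-40.0 = 0.157×(-45.8) + 0.217×δ_B + 0.288×(-42.0) + 0.338×(-51.9)
0.217·δ_B = -40.0 − (-36.829) = -3.171
δ_B = -3.171 / 0.217 = -14.61‰

-14.6‰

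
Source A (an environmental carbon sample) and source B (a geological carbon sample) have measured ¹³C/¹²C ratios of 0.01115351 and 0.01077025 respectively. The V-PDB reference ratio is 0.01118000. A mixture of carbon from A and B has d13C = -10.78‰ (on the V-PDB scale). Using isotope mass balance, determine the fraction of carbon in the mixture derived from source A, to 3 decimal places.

δ_A = (0.01115351/0.01118000 − 1)×1000 = (0.997631 − 1)×1000 = -2.369‰
δ_B = (0.01077025/0.01118000 − 1)×1000 = (0.963350 − 1)×1000 = -36.650‰
f_A = (δ_mix − δ_B)/(δ_A − δ_B) = (-10.78 − (-36.650))/(-2.369 − (-36.650))
f_A = 25.870 / 34.281 = 0.7547

0.755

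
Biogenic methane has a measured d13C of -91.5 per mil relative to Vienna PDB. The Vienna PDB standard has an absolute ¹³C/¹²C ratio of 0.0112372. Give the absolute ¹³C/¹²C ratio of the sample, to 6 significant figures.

0.0102090

R_sample = R_standard × (d13C/1000 + 1)
R_sample = 0.0112372 × (-91.5/1000 + 1) = 0.0112372 × 0.908500
R_sample = 0.0102090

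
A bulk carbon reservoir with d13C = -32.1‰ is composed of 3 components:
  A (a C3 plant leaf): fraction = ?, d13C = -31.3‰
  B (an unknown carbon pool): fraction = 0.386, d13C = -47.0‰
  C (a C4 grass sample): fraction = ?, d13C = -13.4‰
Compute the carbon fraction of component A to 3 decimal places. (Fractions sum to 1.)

0.320

Let f_A and f_C be the unknown fractions; fractions sum to 1 so f_A + f_C = 0.614.
Mass balance: Σ fᵢ·δᵢ = δ_bulk ⇒ f_A·(-31.3) + f_C·(-13.4) = -32.1 − (-18.142) = -13.958
Substitute f_C = 0.614 − f_A:
f_A·(-31.3 − -13.4) = -13.958 − 0.614×(-13.4) = -5.730
f_A = -5.730 / -17.9 = 0.3201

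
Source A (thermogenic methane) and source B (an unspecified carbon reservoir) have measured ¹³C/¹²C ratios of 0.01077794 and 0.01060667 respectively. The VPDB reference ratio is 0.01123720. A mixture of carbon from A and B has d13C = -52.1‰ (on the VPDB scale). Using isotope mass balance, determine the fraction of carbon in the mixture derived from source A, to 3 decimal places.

δ_A = (0.01077794/0.01123720 − 1)×1000 = (0.959130 − 1)×1000 = -40.870‰
δ_B = (0.01060667/0.01123720 − 1)×1000 = (0.943889 − 1)×1000 = -56.111‰
f_A = (δ_mix − δ_B)/(δ_A − δ_B) = (-52.1 − (-56.111))/(-40.870 − (-56.111))
f_A = 4.011 / 15.241 = 0.2632

0.263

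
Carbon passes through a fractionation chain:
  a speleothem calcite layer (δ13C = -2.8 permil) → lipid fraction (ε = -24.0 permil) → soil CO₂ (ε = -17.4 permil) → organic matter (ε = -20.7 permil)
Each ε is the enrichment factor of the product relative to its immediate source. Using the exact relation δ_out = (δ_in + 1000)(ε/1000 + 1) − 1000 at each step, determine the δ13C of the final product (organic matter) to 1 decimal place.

step 1: δ = (-2.80 + 1000)·(-24.0/1000 + 1) − 1000 = -26.73 permil
step 2: δ = (-26.73 + 1000)·(-17.4/1000 + 1) − 1000 = -43.67 permil
step 3: δ = (-43.67 + 1000)·(-20.7/1000 + 1) − 1000 = -63.46 permil

-63.5 permil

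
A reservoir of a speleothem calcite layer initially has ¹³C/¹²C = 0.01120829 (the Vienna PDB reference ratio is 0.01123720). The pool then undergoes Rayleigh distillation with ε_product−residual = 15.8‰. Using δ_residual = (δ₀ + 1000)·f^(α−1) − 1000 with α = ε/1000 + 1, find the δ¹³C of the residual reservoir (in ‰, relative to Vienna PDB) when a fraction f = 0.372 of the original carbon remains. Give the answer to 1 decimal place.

-18.0‰

δ₀ = (0.01120829/0.01123720 − 1)×1000 = (0.997427 − 1)×1000 = -2.573‰
α − 1 = ε/1000 = 0.0158
f^(α−1) = 0.372^(0.0158) = 0.984497
δ_res = (-2.573 + 1000) × 0.984497 − 1000 = 981.965 − 1000 = -18.04‰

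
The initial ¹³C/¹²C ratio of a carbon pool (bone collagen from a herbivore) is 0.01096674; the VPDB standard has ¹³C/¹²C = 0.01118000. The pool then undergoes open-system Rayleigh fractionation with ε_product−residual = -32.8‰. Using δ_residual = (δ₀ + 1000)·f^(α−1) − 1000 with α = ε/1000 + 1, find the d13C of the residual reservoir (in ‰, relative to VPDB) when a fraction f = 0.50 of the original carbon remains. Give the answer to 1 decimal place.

3.5‰

δ₀ = (0.01096674/0.01118000 − 1)×1000 = (0.980925 − 1)×1000 = -19.075‰
α − 1 = ε/1000 = -0.0328
f^(α−1) = 0.50^(-0.0328) = 1.022996
δ_res = (-19.075 + 1000) × 1.022996 − 1000 = 1003.482 − 1000 = 3.48‰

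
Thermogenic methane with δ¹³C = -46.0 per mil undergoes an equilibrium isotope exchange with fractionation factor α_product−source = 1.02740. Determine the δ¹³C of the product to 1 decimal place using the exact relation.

-19.9 per mil

δ_product = (δ_source + 1000)·α − 1000
δ_product = (-46.0 + 1000) × 1.02740 − 1000
δ_product = 980.140 − 1000 = -19.86 per mil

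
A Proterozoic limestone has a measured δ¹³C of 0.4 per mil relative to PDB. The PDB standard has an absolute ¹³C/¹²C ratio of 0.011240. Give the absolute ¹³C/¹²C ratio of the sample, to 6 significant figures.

0.0112445

R_sample = R_standard × (δ¹³C/1000 + 1)
R_sample = 0.011240 × (0.4/1000 + 1) = 0.011240 × 1.000400
R_sample = 0.0112445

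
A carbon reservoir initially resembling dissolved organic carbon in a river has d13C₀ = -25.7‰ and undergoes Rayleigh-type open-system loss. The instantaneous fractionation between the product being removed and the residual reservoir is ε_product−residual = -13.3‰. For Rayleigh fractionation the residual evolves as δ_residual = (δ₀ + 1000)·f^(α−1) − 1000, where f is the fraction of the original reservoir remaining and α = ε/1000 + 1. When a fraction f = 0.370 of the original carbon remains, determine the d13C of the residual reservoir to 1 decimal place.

-12.7‰

Rayleigh residual: δ_res = (δ₀ + 1000)·f^(α−1) − 1000
α = ε/1000 + 1 = 0.98670, so α − 1 = -0.01330
f^(α−1) = 0.370^(-0.01330) = 1.013311
δ_res = (-25.7 + 1000) × 1.013311 − 1000 = 987.269 − 1000 = -12.73‰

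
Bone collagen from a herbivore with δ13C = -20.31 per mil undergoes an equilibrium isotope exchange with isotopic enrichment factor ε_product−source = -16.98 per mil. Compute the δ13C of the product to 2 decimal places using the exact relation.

-36.95 per mil

Exactly, δ_product = (δ_source + 1000)·(ε/1000 + 1) − 1000.
δ_product = (-20.31 + 1000) × (-16.98/1000 + 1) − 1000
δ_product = -36.945 per mil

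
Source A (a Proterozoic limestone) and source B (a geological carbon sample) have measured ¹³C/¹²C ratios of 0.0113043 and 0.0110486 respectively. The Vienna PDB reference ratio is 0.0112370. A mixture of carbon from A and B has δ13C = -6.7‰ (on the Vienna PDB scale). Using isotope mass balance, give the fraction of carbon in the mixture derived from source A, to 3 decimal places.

δ_A = (0.0113043/0.0112370 − 1)×1000 = (1.005989 − 1)×1000 = 5.989‰
δ_B = (0.0110486/0.0112370 − 1)×1000 = (0.983234 − 1)×1000 = -16.766‰
f_A = (δ_mix − δ_B)/(δ_A − δ_B) = (-6.7 − (-16.766))/(5.989 − (-16.766))
f_A = 10.066 / 22.755 = 0.4424

0.442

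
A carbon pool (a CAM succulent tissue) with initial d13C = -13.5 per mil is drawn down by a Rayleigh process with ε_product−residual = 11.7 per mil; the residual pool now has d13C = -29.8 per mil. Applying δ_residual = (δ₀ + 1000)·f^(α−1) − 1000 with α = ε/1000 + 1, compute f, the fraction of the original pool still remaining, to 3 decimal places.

0.241

α − 1 = ε/1000 = 0.0117
(δ_res + 1000)/(δ₀ + 1000) = (-29.8 + 1000)/(-13.5 + 1000) = 970.2/986.5 = 0.983477
f = 0.983477^(1/0.0117) = exp(ln(0.983477)/0.0117) = exp(-0.01666/0.0117)
f = exp(-1.4240) = 0.2407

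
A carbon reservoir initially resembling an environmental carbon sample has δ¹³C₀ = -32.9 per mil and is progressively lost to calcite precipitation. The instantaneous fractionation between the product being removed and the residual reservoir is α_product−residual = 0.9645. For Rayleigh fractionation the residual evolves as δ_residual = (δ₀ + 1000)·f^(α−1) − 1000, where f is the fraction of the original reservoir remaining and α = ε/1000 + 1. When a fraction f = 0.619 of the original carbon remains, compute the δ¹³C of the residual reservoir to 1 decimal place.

Rayleigh residual: δ_res = (δ₀ + 1000)·f^(α−1) − 1000
α − 1 = -0.03550
f^(α−1) = 0.619^(-0.03550) = 1.017173
δ_res = (-32.9 + 1000) × 1.017173 − 1000 = 983.708 − 1000 = -16.29 per mil

-16.3 per mil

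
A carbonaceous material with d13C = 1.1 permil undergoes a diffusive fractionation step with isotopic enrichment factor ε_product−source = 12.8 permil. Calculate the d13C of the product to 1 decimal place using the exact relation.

13.9 permil

Exactly, δ_product = (δ_source + 1000)·(ε/1000 + 1) − 1000.
δ_product = (1.1 + 1000) × (12.8/1000 + 1) − 1000
δ_product = 13.91 permil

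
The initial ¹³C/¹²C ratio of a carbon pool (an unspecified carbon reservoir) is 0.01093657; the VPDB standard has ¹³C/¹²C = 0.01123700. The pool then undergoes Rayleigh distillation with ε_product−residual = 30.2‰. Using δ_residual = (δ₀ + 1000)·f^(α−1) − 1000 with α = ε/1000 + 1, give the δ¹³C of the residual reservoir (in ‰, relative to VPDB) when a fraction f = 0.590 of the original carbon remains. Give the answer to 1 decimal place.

δ₀ = (0.01093657/0.01123700 − 1)×1000 = (0.973264 − 1)×1000 = -26.736‰
α − 1 = ε/1000 = 0.0302
f^(α−1) = 0.590^(0.0302) = 0.984192
δ_res = (-26.736 + 1000) × 0.984192 − 1000 = 957.879 − 1000 = -42.12‰

-42.1‰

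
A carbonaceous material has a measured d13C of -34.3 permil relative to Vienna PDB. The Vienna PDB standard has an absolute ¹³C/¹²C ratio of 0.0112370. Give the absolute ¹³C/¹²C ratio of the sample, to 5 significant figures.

0.010852

R_sample = R_standard × (d13C/1000 + 1)
R_sample = 0.0112370 × (-34.3/1000 + 1) = 0.0112370 × 0.965700
R_sample = 0.0108516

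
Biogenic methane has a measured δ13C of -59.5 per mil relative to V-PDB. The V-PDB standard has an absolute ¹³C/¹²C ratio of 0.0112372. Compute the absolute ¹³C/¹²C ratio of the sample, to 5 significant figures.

0.010569

R_sample = R_standard × (δ13C/1000 + 1)
R_sample = 0.0112372 × (-59.5/1000 + 1) = 0.0112372 × 0.940500
R_sample = 0.0105686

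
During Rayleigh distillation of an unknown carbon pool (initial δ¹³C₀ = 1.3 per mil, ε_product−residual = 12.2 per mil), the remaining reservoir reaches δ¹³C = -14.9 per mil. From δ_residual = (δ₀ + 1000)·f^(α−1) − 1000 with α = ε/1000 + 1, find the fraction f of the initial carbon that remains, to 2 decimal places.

α − 1 = ε/1000 = 0.0122
(δ_res + 1000)/(δ₀ + 1000) = (-14.9 + 1000)/(1.3 + 1000) = 985.1/1001.3 = 0.983821
f = 0.983821^(1/0.0122) = exp(ln(0.983821)/0.0122) = exp(-0.01631/0.0122)
f = exp(-1.3370) = 0.2626

0.26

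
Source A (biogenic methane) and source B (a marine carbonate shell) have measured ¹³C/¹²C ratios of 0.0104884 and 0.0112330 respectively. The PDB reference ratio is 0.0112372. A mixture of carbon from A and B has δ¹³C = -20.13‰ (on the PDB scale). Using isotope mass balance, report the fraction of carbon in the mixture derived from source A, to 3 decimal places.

0.298

δ_A = (0.0104884/0.0112372 − 1)×1000 = (0.933364 − 1)×1000 = -66.636‰
δ_B = (0.0112330/0.0112372 − 1)×1000 = (0.999626 − 1)×1000 = -0.374‰
f_A = (δ_mix − δ_B)/(δ_A − δ_B) = (-20.13 − (-0.374))/(-66.636 − (-0.374))
f_A = -19.756 / -66.262 = 0.2982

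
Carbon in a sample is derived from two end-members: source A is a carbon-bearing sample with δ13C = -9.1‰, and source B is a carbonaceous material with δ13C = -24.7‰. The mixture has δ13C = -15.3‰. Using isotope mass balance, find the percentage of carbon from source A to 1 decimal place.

δ_mix = f_A·δ_A + (1 − f_A)·δ_B  ⇒  f_A = (δ_mix − δ_B)/(δ_A − δ_B)
f_A = (-15.3 − (-24.7)) / (-9.1 − (-24.7))
f_A = 9.4 / 15.6 = 0.6026

60.3%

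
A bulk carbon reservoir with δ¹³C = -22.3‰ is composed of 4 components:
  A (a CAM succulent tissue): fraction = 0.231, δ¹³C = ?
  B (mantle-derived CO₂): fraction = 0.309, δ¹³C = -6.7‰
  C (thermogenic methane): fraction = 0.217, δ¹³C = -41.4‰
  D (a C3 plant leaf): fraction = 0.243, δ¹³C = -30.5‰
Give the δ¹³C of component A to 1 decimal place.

-16.6‰

Isotope mass balance: δ_bulk = Σ fᵢ·δᵢ.
-22.3 = 0.231×δ_A + 0.309×(-6.7) + 0.217×(-41.4) + 0.243×(-30.5)
0.231·δ_A = -22.3 − (-18.466) = -3.834
δ_A = -3.834 / 0.231 = -16.60‰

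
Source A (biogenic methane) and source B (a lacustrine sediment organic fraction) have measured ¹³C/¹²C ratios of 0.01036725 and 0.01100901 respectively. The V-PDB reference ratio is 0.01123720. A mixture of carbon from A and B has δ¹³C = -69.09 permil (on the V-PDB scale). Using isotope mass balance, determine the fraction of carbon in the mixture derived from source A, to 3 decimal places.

0.854

δ_A = (0.01036725/0.01123720 − 1)×1000 = (0.922583 − 1)×1000 = -77.417 permil
δ_B = (0.01100901/0.01123720 − 1)×1000 = (0.979693 − 1)×1000 = -20.307 permil
f_A = (δ_mix − δ_B)/(δ_A − δ_B) = (-69.09 − (-20.307))/(-77.417 − (-20.307))
f_A = -48.783 / -57.110 = 0.8542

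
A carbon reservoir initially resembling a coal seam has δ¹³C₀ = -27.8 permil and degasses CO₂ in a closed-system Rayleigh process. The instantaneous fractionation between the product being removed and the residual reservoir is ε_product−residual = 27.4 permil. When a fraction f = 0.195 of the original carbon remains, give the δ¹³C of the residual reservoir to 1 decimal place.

Rayleigh residual: δ_res = (δ₀ + 1000)·f^(α−1) − 1000
α = ε/1000 + 1 = 1.02740, so α − 1 = 0.02740
f^(α−1) = 0.195^(0.02740) = 0.956196
δ_res = (-27.8 + 1000) × 0.956196 − 1000 = 929.614 − 1000 = -70.39 permil

-70.4 permil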